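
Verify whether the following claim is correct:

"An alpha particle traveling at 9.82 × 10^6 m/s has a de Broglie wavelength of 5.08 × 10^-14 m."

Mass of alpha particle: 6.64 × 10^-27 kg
False

The claim is incorrect.

Using λ = h/(mv):
λ = (6.626 × 10^-34 J·s) / (6.64 × 10^-27 kg × 9.82 × 10^6 m/s)
λ = 1.02 × 10^-14 m

The actual wavelength differs from the claimed 5.08 × 10^-14 m.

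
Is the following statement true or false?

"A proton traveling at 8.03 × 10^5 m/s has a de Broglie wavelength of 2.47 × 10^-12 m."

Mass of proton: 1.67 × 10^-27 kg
False

The claim is incorrect.

Using λ = h/(mv):
λ = (6.626 × 10^-34 J·s) / (1.67 × 10^-27 kg × 8.03 × 10^5 m/s)
λ = 4.94 × 10^-13 m

The actual wavelength differs from the claimed 2.47 × 10^-12 m.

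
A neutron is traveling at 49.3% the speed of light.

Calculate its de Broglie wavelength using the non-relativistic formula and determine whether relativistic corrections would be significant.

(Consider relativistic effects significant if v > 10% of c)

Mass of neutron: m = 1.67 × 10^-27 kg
Yes, relativistic corrections are needed.

Using the non-relativistic de Broglie formula λ = h/(mv):

v = 49.3% × c = 1.478 × 10^8 m/s

λ = h/(mv)
λ = (6.626 × 10^-34 J·s) / (1.67 × 10^-27 kg × 1.478 × 10^8 m/s)
λ = 2.68 × 10^-15 m

Since v = 49.3% of c > 10% of c, relativistic corrections ARE significant and the actual wavelength would differ from this non-relativistic estimate.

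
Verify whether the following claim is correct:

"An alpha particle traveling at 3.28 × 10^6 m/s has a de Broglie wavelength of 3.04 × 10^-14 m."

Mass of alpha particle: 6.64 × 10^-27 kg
True

The claim is correct.

Using λ = h/(mv):
λ = (6.626 × 10^-34 J·s) / (6.64 × 10^-27 kg × 3.28 × 10^6 m/s)
λ = 3.04 × 10^-14 m

This matches the claimed value.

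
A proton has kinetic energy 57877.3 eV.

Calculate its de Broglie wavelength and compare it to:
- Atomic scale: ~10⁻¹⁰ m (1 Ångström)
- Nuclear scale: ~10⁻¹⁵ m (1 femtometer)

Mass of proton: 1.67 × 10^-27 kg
λ = 1.19 × 10^-13 m, which is between nuclear and atomic scales.

Using λ = h/√(2mKE):

KE = 57877.3 eV = 9.273 × 10^-15 J

λ = h/√(2mKE)
λ = (6.626 × 10^-34 J·s) / √(2 × 1.67 × 10^-27 kg × 9.273 × 10^-15 J)
λ = 1.19 × 10^-13 m

Comparison:
- Atomic scale (10⁻¹⁰ m): λ is 0.0012× this size
- Nuclear scale (10⁻¹⁵ m): λ is 1.2e+02× this size

The wavelength is between nuclear and atomic scales.

This wavelength is appropriate for probing atomic structure but too large for nuclear physics experiments.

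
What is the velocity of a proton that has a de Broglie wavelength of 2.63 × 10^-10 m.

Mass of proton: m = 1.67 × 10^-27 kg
1.51 × 10^3 m/s

From the de Broglie relation λ = h/(mv), we solve for v:

v = h/(mλ)
v = (6.626 × 10^-34 J·s) / (1.67 × 10^-27 kg × 2.63 × 10^-10 m)
v = 1.51 × 10^3 m/s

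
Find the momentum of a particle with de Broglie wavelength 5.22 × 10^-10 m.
1.27 × 10^-24 kg·m/s

From the de Broglie relation λ = h/p, we solve for p:

p = h/λ
p = (6.626 × 10^-34 J·s) / (5.22 × 10^-10 m)
p = 1.27 × 10^-24 kg·m/s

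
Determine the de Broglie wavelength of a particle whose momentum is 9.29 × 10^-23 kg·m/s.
7.13 × 10^-12 m

Using the de Broglie relation λ = h/p:

λ = h/p
λ = (6.626 × 10^-34 J·s) / (9.29 × 10^-23 kg·m/s)
λ = 7.13 × 10^-12 m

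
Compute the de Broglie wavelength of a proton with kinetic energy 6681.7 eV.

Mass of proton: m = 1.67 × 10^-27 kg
3.50 × 10^-13 m

Using λ = h/√(2mKE):

First convert KE to Joules: KE = 6681.7 eV = 1.071 × 10^-15 J

λ = h/√(2mKE)
λ = (6.626 × 10^-34 J·s) / √(2 × 1.67 × 10^-27 kg × 1.071 × 10^-15 J)
λ = 3.50 × 10^-13 m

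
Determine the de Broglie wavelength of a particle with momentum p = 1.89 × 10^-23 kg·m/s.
3.51 × 10^-11 m

Using the de Broglie relation λ = h/p:

λ = h/p
λ = (6.626 × 10^-34 J·s) / (1.89 × 10^-23 kg·m/s)
λ = 3.51 × 10^-11 m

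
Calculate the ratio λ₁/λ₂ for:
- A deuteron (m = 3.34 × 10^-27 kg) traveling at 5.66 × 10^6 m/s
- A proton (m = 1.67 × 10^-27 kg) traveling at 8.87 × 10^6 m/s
λ₁/λ₂ = 0.784

Using λ = h/(mv):

λ₁ = h/(m₁v₁) = 3.51 × 10^-14 m
λ₂ = h/(m₂v₂) = 4.47 × 10^-14 m

Ratio λ₁/λ₂ = (m₂v₂)/(m₁v₁)
         = (1.67 × 10^-27 kg × 8.87 × 10^6 m/s) / (3.34 × 10^-27 kg × 5.66 × 10^6 m/s)
         = 0.784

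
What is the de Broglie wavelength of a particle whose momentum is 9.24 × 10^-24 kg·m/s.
7.17 × 10^-11 m

Using the de Broglie relation λ = h/p:

λ = h/p
λ = (6.626 × 10^-34 J·s) / (9.24 × 10^-24 kg·m/s)
λ = 7.17 × 10^-11 m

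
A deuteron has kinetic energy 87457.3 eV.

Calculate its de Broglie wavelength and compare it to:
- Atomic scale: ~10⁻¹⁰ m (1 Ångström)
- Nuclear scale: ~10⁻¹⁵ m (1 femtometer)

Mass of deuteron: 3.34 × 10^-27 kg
λ = 6.85 × 10^-14 m, which is between nuclear and atomic scales.

Using λ = h/√(2mKE):

KE = 87457.3 eV = 1.401 × 10^-14 J

λ = h/√(2mKE)
λ = (6.626 × 10^-34 J·s) / √(2 × 3.34 × 10^-27 kg × 1.401 × 10^-14 J)
λ = 6.85 × 10^-14 m

Comparison:
- Atomic scale (10⁻¹⁰ m): λ is 0.00068× this size
- Nuclear scale (10⁻¹⁵ m): λ is 68× this size

The wavelength is between nuclear and atomic scales.

This wavelength is appropriate for probing atomic structure but too large for nuclear physics experiments.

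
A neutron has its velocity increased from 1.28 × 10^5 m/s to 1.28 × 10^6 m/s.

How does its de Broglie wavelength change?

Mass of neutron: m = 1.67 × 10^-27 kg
The wavelength decreases by a factor of 10.

Using λ = h/(mv):

Initial wavelength: λ₁ = h/(mv₁) = 3.10 × 10^-12 m
Final wavelength: λ₂ = h/(mv₂) = 3.10 × 10^-13 m

Since λ ∝ 1/v, when velocity increases by a factor of 10, the wavelength decreases by a factor of 10.

λ₂/λ₁ = v₁/v₂ = 1/10

The wavelength decreases by a factor of 10.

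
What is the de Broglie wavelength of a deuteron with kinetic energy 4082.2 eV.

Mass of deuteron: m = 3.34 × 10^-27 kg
3.17 × 10^-13 m

Using λ = h/√(2mKE):

First convert KE to Joules: KE = 4082.2 eV = 6.540 × 10^-16 J

λ = h/√(2mKE)
λ = (6.626 × 10^-34 J·s) / √(2 × 3.34 × 10^-27 kg × 6.540 × 10^-16 J)
λ = 3.17 × 10^-13 m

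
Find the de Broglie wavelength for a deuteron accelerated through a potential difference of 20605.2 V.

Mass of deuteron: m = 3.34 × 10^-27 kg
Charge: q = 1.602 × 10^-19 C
1.41 × 10^-13 m

When a particle is accelerated through voltage V, it gains kinetic energy KE = qV.

The de Broglie wavelength is then λ = h/√(2mqV):

λ = h/√(2mqV)
λ = (6.626 × 10^-34 J·s) / √(2 × 3.34 × 10^-27 kg × 1.602 × 10^-19 C × 20605.2 V)
λ = 1.41 × 10^-13 m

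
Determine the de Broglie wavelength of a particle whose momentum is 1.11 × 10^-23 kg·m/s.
5.97 × 10^-11 m

Using the de Broglie relation λ = h/p:

λ = h/p
λ = (6.626 × 10^-34 J·s) / (1.11 × 10^-23 kg·m/s)
λ = 5.97 × 10^-11 m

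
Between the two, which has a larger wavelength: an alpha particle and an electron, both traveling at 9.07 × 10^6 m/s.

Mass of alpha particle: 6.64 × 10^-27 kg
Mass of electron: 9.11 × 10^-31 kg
The electron has the longer wavelength.

Using λ = h/(mv), since both particles have the same velocity, the wavelength depends only on mass.

For alpha particle: λ₁ = h/(m₁v) = 1.10 × 10^-14 m
For electron: λ₂ = h/(m₂v) = 8.02 × 10^-11 m

Since λ ∝ 1/m at constant velocity, the lighter particle has the longer wavelength.

The electron has the longer de Broglie wavelength.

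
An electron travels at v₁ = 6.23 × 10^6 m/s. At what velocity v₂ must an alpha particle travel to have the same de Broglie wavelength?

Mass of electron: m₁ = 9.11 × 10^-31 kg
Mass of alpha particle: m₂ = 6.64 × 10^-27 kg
v₂ = 8.55 × 10^2 m/s

For equal de Broglie wavelengths: λ₁ = λ₂

h/(m₁v₁) = h/(m₂v₂)
m₁v₁ = m₂v₂
v₂ = v₁ · (m₁/m₂)

v₂ = 6.23 × 10^6 m/s × (9.11 × 10^-31 kg / 6.64 × 10^-27 kg)
v₂ = 8.55 × 10^2 m/s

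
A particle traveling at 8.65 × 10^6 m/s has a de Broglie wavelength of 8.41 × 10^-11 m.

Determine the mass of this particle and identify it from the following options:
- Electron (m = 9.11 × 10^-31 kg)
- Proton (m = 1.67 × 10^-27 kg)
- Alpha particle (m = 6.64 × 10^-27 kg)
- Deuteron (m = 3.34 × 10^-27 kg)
The particle is an electron.

From λ = h/(mv), solve for mass:

m = h/(λv)
m = (6.626 × 10^-34 J·s) / (8.41 × 10^-11 m × 8.65 × 10^6 m/s)
m = 9.11 × 10^-31 kg

Comparing with the listed masses, this is closest to an electron.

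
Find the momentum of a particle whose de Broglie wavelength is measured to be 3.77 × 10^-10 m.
1.76 × 10^-24 kg·m/s

From the de Broglie relation λ = h/p, we solve for p:

p = h/λ
p = (6.626 × 10^-34 J·s) / (3.77 × 10^-10 m)
p = 1.76 × 10^-24 kg·m/s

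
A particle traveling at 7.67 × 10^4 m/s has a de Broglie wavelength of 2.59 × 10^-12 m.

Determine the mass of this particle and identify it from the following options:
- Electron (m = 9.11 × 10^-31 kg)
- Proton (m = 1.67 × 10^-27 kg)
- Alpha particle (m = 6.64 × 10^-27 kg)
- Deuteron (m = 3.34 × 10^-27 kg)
The particle is a deuteron.

From λ = h/(mv), solve for mass:

m = h/(λv)
m = (6.626 × 10^-34 J·s) / (2.59 × 10^-12 m × 7.67 × 10^4 m/s)
m = 3.34 × 10^-27 kg

Comparing with the listed masses, this is closest to a deuteron.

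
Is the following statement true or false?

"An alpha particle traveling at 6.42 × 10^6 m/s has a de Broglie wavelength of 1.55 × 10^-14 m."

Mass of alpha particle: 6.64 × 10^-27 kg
True

The claim is correct.

Using λ = h/(mv):
λ = (6.626 × 10^-34 J·s) / (6.64 × 10^-27 kg × 6.42 × 10^6 m/s)
λ = 1.55 × 10^-14 m

This matches the claimed value.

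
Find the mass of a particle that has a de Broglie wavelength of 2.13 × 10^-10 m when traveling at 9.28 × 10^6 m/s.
3.35 × 10^-31 kg

From the de Broglie relation λ = h/(mv), we solve for m:

m = h/(λv)
m = (6.626 × 10^-34 J·s) / (2.13 × 10^-10 m × 9.28 × 10^6 m/s)
m = 3.35 × 10^-31 kg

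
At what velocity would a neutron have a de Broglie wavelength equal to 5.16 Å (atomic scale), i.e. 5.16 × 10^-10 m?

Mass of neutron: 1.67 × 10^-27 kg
7.69 × 10^2 m/s

From λ = h/(mv), solve for v:

v = h/(mλ)
v = (6.626 × 10^-34 J·s) / (1.67 × 10^-27 kg × 5.16 × 10^-10 m)
v = 7.69 × 10^2 m/s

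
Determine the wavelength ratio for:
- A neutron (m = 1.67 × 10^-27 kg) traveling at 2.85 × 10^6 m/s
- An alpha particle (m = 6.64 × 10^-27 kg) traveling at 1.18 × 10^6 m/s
λ₁/λ₂ = 1.65

Using λ = h/(mv):

λ₁ = h/(m₁v₁) = 1.39 × 10^-13 m
λ₂ = h/(m₂v₂) = 8.46 × 10^-14 m

Ratio λ₁/λ₂ = (m₂v₂)/(m₁v₁)
         = (6.64 × 10^-27 kg × 1.18 × 10^6 m/s) / (1.67 × 10^-27 kg × 2.85 × 10^6 m/s)
         = 1.65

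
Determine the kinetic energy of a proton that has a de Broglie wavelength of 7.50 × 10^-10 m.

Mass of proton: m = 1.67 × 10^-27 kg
2.34 × 10^-22 J (or 1.46 × 10^-3 eV)

From λ = h/√(2mKE), we solve for KE:

λ² = h²/(2mKE)
KE = h²/(2mλ²)
KE = (6.626 × 10^-34 J·s)² / (2 × 1.67 × 10^-27 kg × (7.50 × 10^-10 m)²)
KE = 2.34 × 10^-22 J
KE = 1.46 × 10^-3 eV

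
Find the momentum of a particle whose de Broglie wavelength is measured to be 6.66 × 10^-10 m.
9.95 × 10^-25 kg·m/s

From the de Broglie relation λ = h/p, we solve for p:

p = h/λ
p = (6.626 × 10^-34 J·s) / (6.66 × 10^-10 m)
p = 9.95 × 10^-25 kg·m/s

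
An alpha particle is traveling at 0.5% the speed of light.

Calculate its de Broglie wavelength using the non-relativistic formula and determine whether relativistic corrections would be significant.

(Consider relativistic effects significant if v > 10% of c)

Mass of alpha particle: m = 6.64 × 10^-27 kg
No, relativistic corrections are not needed.

Using the non-relativistic de Broglie formula λ = h/(mv):

v = 0.5% × c = 1.499 × 10^6 m/s

λ = h/(mv)
λ = (6.626 × 10^-34 J·s) / (6.64 × 10^-27 kg × 1.499 × 10^6 m/s)
λ = 6.66 × 10^-14 m

Since v = 0.5% of c < 10% of c, relativistic corrections are NOT significant and this non-relativistic result is a good approximation.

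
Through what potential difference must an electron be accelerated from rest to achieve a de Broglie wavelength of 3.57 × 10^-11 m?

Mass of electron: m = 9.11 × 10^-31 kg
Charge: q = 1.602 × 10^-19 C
1.18 × 10^3 V

From λ = h/√(2mqV), we solve for V:

λ² = h²/(2mqV)
V = h²/(2mqλ²)
V = (6.626 × 10^-34 J·s)² / (2 × 9.11 × 10^-31 kg × 1.602 × 10^-19 C × (3.57 × 10^-11 m)²)
V = 1.18 × 10^3 V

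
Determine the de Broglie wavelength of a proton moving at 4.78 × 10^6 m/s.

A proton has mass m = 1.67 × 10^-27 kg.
8.30 × 10^-14 m

Using the de Broglie relation λ = h/(mv):

λ = h/(mv)
λ = (6.626 × 10^-34 J·s) / (1.67 × 10^-27 kg × 4.78 × 10^6 m/s)
λ = 8.30 × 10^-14 m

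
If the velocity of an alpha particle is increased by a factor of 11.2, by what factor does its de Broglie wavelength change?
The wavelength decreases by a factor of 11.2.

From λ = h/(mv), the wavelength is inversely proportional to velocity:

λ ∝ 1/v

If v → 11.2v, then λ → λ/11.2

When velocity is increased by a factor of 11.2, the wavelength decreases by a factor of 11.2.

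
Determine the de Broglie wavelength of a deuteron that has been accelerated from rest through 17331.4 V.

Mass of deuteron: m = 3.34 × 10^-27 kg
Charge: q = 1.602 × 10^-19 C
1.54 × 10^-13 m

When a particle is accelerated through voltage V, it gains kinetic energy KE = qV.

The de Broglie wavelength is then λ = h/√(2mqV):

λ = h/√(2mqV)
λ = (6.626 × 10^-34 J·s) / √(2 × 3.34 × 10^-27 kg × 1.602 × 10^-19 C × 17331.4 V)
λ = 1.54 × 10^-13 m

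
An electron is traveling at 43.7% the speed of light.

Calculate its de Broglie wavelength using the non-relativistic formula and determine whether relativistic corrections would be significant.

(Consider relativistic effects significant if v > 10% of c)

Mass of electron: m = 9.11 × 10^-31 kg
Yes, relativistic corrections are needed.

Using the non-relativistic de Broglie formula λ = h/(mv):

v = 43.7% × c = 1.310 × 10^8 m/s

λ = h/(mv)
λ = (6.626 × 10^-34 J·s) / (9.11 × 10^-31 kg × 1.310 × 10^8 m/s)
λ = 5.55 × 10^-12 m

Since v = 43.7% of c > 10% of c, relativistic corrections ARE significant and the actual wavelength would differ from this non-relativistic estimate.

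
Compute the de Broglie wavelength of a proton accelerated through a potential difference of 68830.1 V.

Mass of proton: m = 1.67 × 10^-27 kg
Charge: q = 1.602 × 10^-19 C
1.09 × 10^-13 m

When a particle is accelerated through voltage V, it gains kinetic energy KE = qV.

The de Broglie wavelength is then λ = h/√(2mqV):

λ = h/√(2mqV)
λ = (6.626 × 10^-34 J·s) / √(2 × 1.67 × 10^-27 kg × 1.602 × 10^-19 C × 68830.1 V)
λ = 1.09 × 10^-13 m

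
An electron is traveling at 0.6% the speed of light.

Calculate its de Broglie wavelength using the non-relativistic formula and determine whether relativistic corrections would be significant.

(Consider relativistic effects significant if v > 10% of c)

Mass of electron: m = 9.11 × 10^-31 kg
No, relativistic corrections are not needed.

Using the non-relativistic de Broglie formula λ = h/(mv):

v = 0.6% × c = 1.799 × 10^6 m/s

λ = h/(mv)
λ = (6.626 × 10^-34 J·s) / (9.11 × 10^-31 kg × 1.799 × 10^6 m/s)
λ = 4.04 × 10^-10 m

Since v = 0.6% of c < 10% of c, relativistic corrections are NOT significant and this non-relativistic result is a good approximation.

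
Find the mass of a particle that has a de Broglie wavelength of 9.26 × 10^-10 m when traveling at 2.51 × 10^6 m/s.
2.85 × 10^-31 kg

From the de Broglie relation λ = h/(mv), we solve for m:

m = h/(λv)
m = (6.626 × 10^-34 J·s) / (9.26 × 10^-10 m × 2.51 × 10^6 m/s)
m = 2.85 × 10^-31 kg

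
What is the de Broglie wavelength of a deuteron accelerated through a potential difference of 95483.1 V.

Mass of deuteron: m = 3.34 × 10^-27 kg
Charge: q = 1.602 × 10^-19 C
6.55 × 10^-14 m

When a particle is accelerated through voltage V, it gains kinetic energy KE = qV.

The de Broglie wavelength is then λ = h/√(2mqV):

λ = h/√(2mqV)
λ = (6.626 × 10^-34 J·s) / √(2 × 3.34 × 10^-27 kg × 1.602 × 10^-19 C × 95483.1 V)
λ = 6.55 × 10^-14 m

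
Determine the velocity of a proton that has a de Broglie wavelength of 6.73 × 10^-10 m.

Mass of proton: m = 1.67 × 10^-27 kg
5.90 × 10^2 m/s

From the de Broglie relation λ = h/(mv), we solve for v:

v = h/(mλ)
v = (6.626 × 10^-34 J·s) / (1.67 × 10^-27 kg × 6.73 × 10^-10 m)
v = 5.90 × 10^2 m/s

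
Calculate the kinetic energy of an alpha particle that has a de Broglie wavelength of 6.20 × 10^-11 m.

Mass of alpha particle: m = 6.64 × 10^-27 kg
8.60 × 10^-21 J (or 0.0537 eV)

From λ = h/√(2mKE), we solve for KE:

λ² = h²/(2mKE)
KE = h²/(2mλ²)
KE = (6.626 × 10^-34 J·s)² / (2 × 6.64 × 10^-27 kg × (6.20 × 10^-11 m)²)
KE = 8.60 × 10^-21 J
KE = 0.0537 eV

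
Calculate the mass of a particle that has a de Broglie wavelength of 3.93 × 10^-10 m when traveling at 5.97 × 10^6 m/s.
2.82 × 10^-31 kg

From the de Broglie relation λ = h/(mv), we solve for m:

m = h/(λv)
m = (6.626 × 10^-34 J·s) / (3.93 × 10^-10 m × 5.97 × 10^6 m/s)
m = 2.82 × 10^-31 kg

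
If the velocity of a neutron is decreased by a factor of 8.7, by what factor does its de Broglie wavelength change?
The wavelength increases by a factor of 8.7.

From λ = h/(mv), the wavelength is inversely proportional to velocity:

λ ∝ 1/v

If v → v/8.7, then λ → 8.7λ

When velocity is decreased by a factor of 8.7, the wavelength increases by a factor of 8.7.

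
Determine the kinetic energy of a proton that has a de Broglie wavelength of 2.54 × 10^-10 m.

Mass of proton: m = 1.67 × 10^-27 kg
2.04 × 10^-21 J (or 0.0127 eV)

From λ = h/√(2mKE), we solve for KE:

λ² = h²/(2mKE)
KE = h²/(2mλ²)
KE = (6.626 × 10^-34 J·s)² / (2 × 1.67 × 10^-27 kg × (2.54 × 10^-10 m)²)
KE = 2.04 × 10^-21 J
KE = 0.0127 eV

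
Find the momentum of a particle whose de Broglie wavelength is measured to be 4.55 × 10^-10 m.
1.46 × 10^-24 kg·m/s

From the de Broglie relation λ = h/p, we solve for p:

p = h/λ
p = (6.626 × 10^-34 J·s) / (4.55 × 10^-10 m)
p = 1.46 × 10^-24 kg·m/s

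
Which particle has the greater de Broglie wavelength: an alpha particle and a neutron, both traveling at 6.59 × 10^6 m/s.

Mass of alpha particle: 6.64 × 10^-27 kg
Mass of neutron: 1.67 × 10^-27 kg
The neutron has the longer wavelength.

Using λ = h/(mv), since both particles have the same velocity, the wavelength depends only on mass.

For alpha particle: λ₁ = h/(m₁v) = 1.51 × 10^-14 m
For neutron: λ₂ = h/(m₂v) = 6.02 × 10^-14 m

Since λ ∝ 1/m at constant velocity, the lighter particle has the longer wavelength.

The neutron has the longer de Broglie wavelength.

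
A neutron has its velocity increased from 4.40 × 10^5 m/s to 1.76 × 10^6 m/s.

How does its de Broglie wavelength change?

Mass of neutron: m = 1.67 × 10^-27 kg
The wavelength decreases by a factor of 4.

Using λ = h/(mv):

Initial wavelength: λ₁ = h/(mv₁) = 9.02 × 10^-13 m
Final wavelength: λ₂ = h/(mv₂) = 2.25 × 10^-13 m

Since λ ∝ 1/v, when velocity increases by a factor of 4, the wavelength decreases by a factor of 4.

λ₂/λ₁ = v₁/v₂ = 1/4

The wavelength decreases by a factor of 4.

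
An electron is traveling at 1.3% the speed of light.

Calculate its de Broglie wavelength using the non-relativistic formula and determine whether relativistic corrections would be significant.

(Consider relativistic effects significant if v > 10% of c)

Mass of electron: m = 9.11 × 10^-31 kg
No, relativistic corrections are not needed.

Using the non-relativistic de Broglie formula λ = h/(mv):

v = 1.3% × c = 3.897 × 10^6 m/s

λ = h/(mv)
λ = (6.626 × 10^-34 J·s) / (9.11 × 10^-31 kg × 3.897 × 10^6 m/s)
λ = 1.87 × 10^-10 m

Since v = 1.3% of c < 10% of c, relativistic corrections are NOT significant and this non-relativistic result is a good approximation.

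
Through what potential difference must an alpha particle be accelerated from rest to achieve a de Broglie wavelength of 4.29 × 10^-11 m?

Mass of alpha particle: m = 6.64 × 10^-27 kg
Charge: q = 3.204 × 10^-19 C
5.61 × 10^-2 V

From λ = h/√(2mqV), we solve for V:

λ² = h²/(2mqV)
V = h²/(2mqλ²)
V = (6.626 × 10^-34 J·s)² / (2 × 6.64 × 10^-27 kg × 3.204 × 10^-19 C × (4.29 × 10^-11 m)²)
V = 5.61 × 10^-2 V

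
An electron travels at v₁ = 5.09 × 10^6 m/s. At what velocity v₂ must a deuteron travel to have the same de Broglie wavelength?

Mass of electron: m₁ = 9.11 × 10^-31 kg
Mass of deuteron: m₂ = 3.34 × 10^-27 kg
v₂ = 1.39 × 10^3 m/s

For equal de Broglie wavelengths: λ₁ = λ₂

h/(m₁v₁) = h/(m₂v₂)
m₁v₁ = m₂v₂
v₂ = v₁ · (m₁/m₂)

v₂ = 5.09 × 10^6 m/s × (9.11 × 10^-31 kg / 3.34 × 10^-27 kg)
v₂ = 1.39 × 10^3 m/s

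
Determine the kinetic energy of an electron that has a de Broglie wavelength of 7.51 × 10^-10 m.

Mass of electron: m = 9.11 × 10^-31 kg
4.27 × 10^-19 J (or 2.67 eV)

From λ = h/√(2mKE), we solve for KE:

λ² = h²/(2mKE)
KE = h²/(2mλ²)
KE = (6.626 × 10^-34 J·s)² / (2 × 9.11 × 10^-31 kg × (7.51 × 10^-10 m)²)
KE = 4.27 × 10^-19 J
KE = 2.67 eV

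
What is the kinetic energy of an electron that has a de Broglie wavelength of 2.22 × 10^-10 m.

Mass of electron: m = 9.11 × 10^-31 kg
4.89 × 10^-18 J (or 30.5 eV)

From λ = h/√(2mKE), we solve for KE:

λ² = h²/(2mKE)
KE = h²/(2mλ²)
KE = (6.626 × 10^-34 J·s)² / (2 × 9.11 × 10^-31 kg × (2.22 × 10^-10 m)²)
KE = 4.89 × 10^-18 J
KE = 30.5 eV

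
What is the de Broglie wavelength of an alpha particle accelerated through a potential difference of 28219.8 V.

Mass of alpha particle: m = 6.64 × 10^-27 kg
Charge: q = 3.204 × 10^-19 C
6.05 × 10^-14 m

When a particle is accelerated through voltage V, it gains kinetic energy KE = qV.

The de Broglie wavelength is then λ = h/√(2mqV):

λ = h/√(2mqV)
λ = (6.626 × 10^-34 J·s) / √(2 × 6.64 × 10^-27 kg × 3.204 × 10^-19 C × 28219.8 V)
λ = 6.05 × 10^-14 m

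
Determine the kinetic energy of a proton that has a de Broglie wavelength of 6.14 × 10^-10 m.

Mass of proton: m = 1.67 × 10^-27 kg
3.49 × 10^-22 J (or 2.18 × 10^-3 eV)

From λ = h/√(2mKE), we solve for KE:

λ² = h²/(2mKE)
KE = h²/(2mλ²)
KE = (6.626 × 10^-34 J·s)² / (2 × 1.67 × 10^-27 kg × (6.14 × 10^-10 m)²)
KE = 3.49 × 10^-22 J
KE = 2.18 × 10^-3 eV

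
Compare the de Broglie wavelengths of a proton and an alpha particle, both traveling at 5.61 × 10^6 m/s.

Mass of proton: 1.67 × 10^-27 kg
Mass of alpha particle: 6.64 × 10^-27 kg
The proton has the longer wavelength.

Using λ = h/(mv), since both particles have the same velocity, the wavelength depends only on mass.

For proton: λ₁ = h/(m₁v) = 7.07 × 10^-14 m
For alpha particle: λ₂ = h/(m₂v) = 1.78 × 10^-14 m

Since λ ∝ 1/m at constant velocity, the lighter particle has the longer wavelength.

The proton has the longer de Broglie wavelength.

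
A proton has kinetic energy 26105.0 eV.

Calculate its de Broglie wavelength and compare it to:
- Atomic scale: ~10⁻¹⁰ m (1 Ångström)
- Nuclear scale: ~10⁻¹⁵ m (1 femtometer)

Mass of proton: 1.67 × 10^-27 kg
λ = 1.77 × 10^-13 m, which is between nuclear and atomic scales.

Using λ = h/√(2mKE):

KE = 26105.0 eV = 4.182 × 10^-15 J

λ = h/√(2mKE)
λ = (6.626 × 10^-34 J·s) / √(2 × 1.67 × 10^-27 kg × 4.182 × 10^-15 J)
λ = 1.77 × 10^-13 m

Comparison:
- Atomic scale (10⁻¹⁰ m): λ is 0.0018× this size
- Nuclear scale (10⁻¹⁵ m): λ is 1.8e+02× this size

The wavelength is between nuclear and atomic scales.

This wavelength is appropriate for probing atomic structure but too large for nuclear physics experiments.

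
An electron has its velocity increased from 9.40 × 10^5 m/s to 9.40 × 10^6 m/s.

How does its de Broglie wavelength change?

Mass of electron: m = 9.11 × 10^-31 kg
The wavelength decreases by a factor of 10.

Using λ = h/(mv):

Initial wavelength: λ₁ = h/(mv₁) = 7.74 × 10^-10 m
Final wavelength: λ₂ = h/(mv₂) = 7.74 × 10^-11 m

Since λ ∝ 1/v, when velocity increases by a factor of 10, the wavelength decreases by a factor of 10.

λ₂/λ₁ = v₁/v₂ = 1/10

The wavelength decreases by a factor of 10.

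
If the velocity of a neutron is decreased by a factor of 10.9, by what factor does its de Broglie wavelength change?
The wavelength increases by a factor of 10.9.

From λ = h/(mv), the wavelength is inversely proportional to velocity:

λ ∝ 1/v

If v → v/10.9, then λ → 10.9λ

When velocity is decreased by a factor of 10.9, the wavelength increases by a factor of 10.9.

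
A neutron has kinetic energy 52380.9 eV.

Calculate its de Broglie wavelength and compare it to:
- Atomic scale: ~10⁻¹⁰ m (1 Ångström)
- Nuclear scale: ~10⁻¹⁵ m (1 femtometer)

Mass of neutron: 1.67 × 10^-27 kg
λ = 1.25 × 10^-13 m, which is between nuclear and atomic scales.

Using λ = h/√(2mKE):

KE = 52380.9 eV = 8.392 × 10^-15 J

λ = h/√(2mKE)
λ = (6.626 × 10^-34 J·s) / √(2 × 1.67 × 10^-27 kg × 8.392 × 10^-15 J)
λ = 1.25 × 10^-13 m

Comparison:
- Atomic scale (10⁻¹⁰ m): λ is 0.0013× this size
- Nuclear scale (10⁻¹⁵ m): λ is 1.3e+02× this size

The wavelength is between nuclear and atomic scales.

This wavelength is appropriate for probing atomic structure but too large for nuclear physics experiments.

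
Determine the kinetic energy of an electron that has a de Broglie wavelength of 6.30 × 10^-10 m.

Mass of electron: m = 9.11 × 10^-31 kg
6.07 × 10^-19 J (or 3.79 eV)

From λ = h/√(2mKE), we solve for KE:

λ² = h²/(2mKE)
KE = h²/(2mλ²)
KE = (6.626 × 10^-34 J·s)² / (2 × 9.11 × 10^-31 kg × (6.30 × 10^-10 m)²)
KE = 6.07 × 10^-19 J
KE = 3.79 eV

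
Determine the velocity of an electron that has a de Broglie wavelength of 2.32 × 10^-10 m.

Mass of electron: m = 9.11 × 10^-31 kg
3.14 × 10^6 m/s

From the de Broglie relation λ = h/(mv), we solve for v:

v = h/(mλ)
v = (6.626 × 10^-34 J·s) / (9.11 × 10^-31 kg × 2.32 × 10^-10 m)
v = 3.14 × 10^6 m/s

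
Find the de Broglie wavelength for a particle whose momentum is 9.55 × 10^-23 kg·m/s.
6.94 × 10^-12 m

Using the de Broglie relation λ = h/p:

λ = h/p
λ = (6.626 × 10^-34 J·s) / (9.55 × 10^-23 kg·m/s)
λ = 6.94 × 10^-12 m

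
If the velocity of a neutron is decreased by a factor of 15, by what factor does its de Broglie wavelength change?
The wavelength increases by a factor of 15.

From λ = h/(mv), the wavelength is inversely proportional to velocity:

λ ∝ 1/v

If v → v/15, then λ → 15λ

When velocity is decreased by a factor of 15, the wavelength increases by a factor of 15.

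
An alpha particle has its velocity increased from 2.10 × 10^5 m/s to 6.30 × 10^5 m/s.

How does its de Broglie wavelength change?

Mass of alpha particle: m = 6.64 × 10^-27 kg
The wavelength decreases by a factor of 3.

Using λ = h/(mv):

Initial wavelength: λ₁ = h/(mv₁) = 4.75 × 10^-13 m
Final wavelength: λ₂ = h/(mv₂) = 1.58 × 10^-13 m

Since λ ∝ 1/v, when velocity increases by a factor of 3, the wavelength decreases by a factor of 3.

λ₂/λ₁ = v₁/v₂ = 1/3

The wavelength decreases by a factor of 3.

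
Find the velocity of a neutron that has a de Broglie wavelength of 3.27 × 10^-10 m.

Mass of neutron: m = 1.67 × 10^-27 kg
1.21 × 10^3 m/s

From the de Broglie relation λ = h/(mv), we solve for v:

v = h/(mλ)
v = (6.626 × 10^-34 J·s) / (1.67 × 10^-27 kg × 3.27 × 10^-10 m)
v = 1.21 × 10^3 m/s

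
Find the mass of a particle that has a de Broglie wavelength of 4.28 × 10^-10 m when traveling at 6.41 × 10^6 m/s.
2.42 × 10^-31 kg

From the de Broglie relation λ = h/(mv), we solve for m:

m = h/(λv)
m = (6.626 × 10^-34 J·s) / (4.28 × 10^-10 m × 6.41 × 10^6 m/s)
m = 2.42 × 10^-31 kg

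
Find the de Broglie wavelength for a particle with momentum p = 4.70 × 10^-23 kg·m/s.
1.41 × 10^-11 m

Using the de Broglie relation λ = h/p:

λ = h/p
λ = (6.626 × 10^-34 J·s) / (4.70 × 10^-23 kg·m/s)
λ = 1.41 × 10^-11 m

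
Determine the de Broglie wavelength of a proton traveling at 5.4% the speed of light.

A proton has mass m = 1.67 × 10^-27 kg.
2.45 × 10^-14 m

Using the de Broglie relation λ = h/(mv):

v = 5.4% × c = 1.619 × 10^7 m/s

λ = h/(mv)
λ = (6.626 × 10^-34 J·s) / (1.67 × 10^-27 kg × 1.619 × 10^7 m/s)
λ = 2.45 × 10^-14 m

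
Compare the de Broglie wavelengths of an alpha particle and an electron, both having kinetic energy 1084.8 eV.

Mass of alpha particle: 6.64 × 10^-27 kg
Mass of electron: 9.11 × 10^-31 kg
The electron has the longer wavelength.

Using λ = h/√(2mKE):

For alpha particle: λ₁ = h/√(2m₁KE) = 4.36 × 10^-13 m
For electron: λ₂ = h/√(2m₂KE) = 3.72 × 10^-11 m

Since λ ∝ 1/√m at constant kinetic energy, the lighter particle has the longer wavelength.

The electron has the longer de Broglie wavelength.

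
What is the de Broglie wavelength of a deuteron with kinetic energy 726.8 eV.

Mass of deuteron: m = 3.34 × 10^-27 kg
7.51 × 10^-13 m

Using λ = h/√(2mKE):

First convert KE to Joules: KE = 726.8 eV = 1.164 × 10^-16 J

λ = h/√(2mKE)
λ = (6.626 × 10^-34 J·s) / √(2 × 3.34 × 10^-27 kg × 1.164 × 10^-16 J)
λ = 7.51 × 10^-13 m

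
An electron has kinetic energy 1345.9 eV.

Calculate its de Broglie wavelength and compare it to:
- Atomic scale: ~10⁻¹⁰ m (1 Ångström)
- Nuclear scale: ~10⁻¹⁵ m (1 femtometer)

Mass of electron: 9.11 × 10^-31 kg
λ = 3.34 × 10^-11 m, which is between nuclear and atomic scales.

Using λ = h/√(2mKE):

KE = 1345.9 eV = 2.156 × 10^-16 J

λ = h/√(2mKE)
λ = (6.626 × 10^-34 J·s) / √(2 × 9.11 × 10^-31 kg × 2.156 × 10^-16 J)
λ = 3.34 × 10^-11 m

Comparison:
- Atomic scale (10⁻¹⁰ m): λ is 0.33× this size
- Nuclear scale (10⁻¹⁵ m): λ is 3.3e+04× this size

The wavelength is between nuclear and atomic scales.

This wavelength is appropriate for probing atomic structure but too large for nuclear physics experiments.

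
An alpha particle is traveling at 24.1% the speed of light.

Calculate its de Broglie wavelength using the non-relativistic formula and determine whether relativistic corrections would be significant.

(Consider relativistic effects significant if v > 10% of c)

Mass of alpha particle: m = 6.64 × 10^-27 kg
Yes, relativistic corrections are needed.

Using the non-relativistic de Broglie formula λ = h/(mv):

v = 24.1% × c = 7.225 × 10^7 m/s

λ = h/(mv)
λ = (6.626 × 10^-34 J·s) / (6.64 × 10^-27 kg × 7.225 × 10^7 m/s)
λ = 1.38 × 10^-15 m

Since v = 24.1% of c > 10% of c, relativistic corrections ARE significant and the actual wavelength would differ from this non-relativistic estimate.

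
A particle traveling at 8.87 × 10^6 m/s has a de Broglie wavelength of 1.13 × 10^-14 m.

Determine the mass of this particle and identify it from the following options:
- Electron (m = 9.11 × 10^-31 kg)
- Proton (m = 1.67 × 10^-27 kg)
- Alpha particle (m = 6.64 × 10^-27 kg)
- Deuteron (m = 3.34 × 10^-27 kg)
The particle is an alpha particle.

From λ = h/(mv), solve for mass:

m = h/(λv)
m = (6.626 × 10^-34 J·s) / (1.13 × 10^-14 m × 8.87 × 10^6 m/s)
m = 6.61 × 10^-27 kg

Comparing with the listed masses, this is closest to an alpha particle.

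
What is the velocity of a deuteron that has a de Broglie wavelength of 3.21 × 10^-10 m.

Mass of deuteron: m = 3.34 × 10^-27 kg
6.18 × 10^2 m/s

From the de Broglie relation λ = h/(mv), we solve for v:

v = h/(mλ)
v = (6.626 × 10^-34 J·s) / (3.34 × 10^-27 kg × 3.21 × 10^-10 m)
v = 6.18 × 10^2 m/s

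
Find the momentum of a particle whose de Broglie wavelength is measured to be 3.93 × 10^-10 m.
1.69 × 10^-24 kg·m/s

From the de Broglie relation λ = h/p, we solve for p:

p = h/λ
p = (6.626 × 10^-34 J·s) / (3.93 × 10^-10 m)
p = 1.69 × 10^-24 kg·m/s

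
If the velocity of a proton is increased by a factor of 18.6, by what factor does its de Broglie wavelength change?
The wavelength decreases by a factor of 18.6.

From λ = h/(mv), the wavelength is inversely proportional to velocity:

λ ∝ 1/v

If v → 18.6v, then λ → λ/18.6

When velocity is increased by a factor of 18.6, the wavelength decreases by a factor of 18.6.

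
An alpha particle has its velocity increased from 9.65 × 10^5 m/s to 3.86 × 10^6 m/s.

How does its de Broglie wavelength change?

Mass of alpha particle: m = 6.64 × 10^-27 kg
The wavelength decreases by a factor of 4.

Using λ = h/(mv):

Initial wavelength: λ₁ = h/(mv₁) = 1.03 × 10^-13 m
Final wavelength: λ₂ = h/(mv₂) = 2.59 × 10^-14 m

Since λ ∝ 1/v, when velocity increases by a factor of 4, the wavelength decreases by a factor of 4.

λ₂/λ₁ = v₁/v₂ = 1/4

The wavelength decreases by a factor of 4.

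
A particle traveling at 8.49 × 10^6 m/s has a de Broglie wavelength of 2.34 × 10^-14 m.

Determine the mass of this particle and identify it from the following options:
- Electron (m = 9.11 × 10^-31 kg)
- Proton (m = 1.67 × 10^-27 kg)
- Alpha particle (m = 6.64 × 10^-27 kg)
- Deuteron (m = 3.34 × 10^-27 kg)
The particle is a deuteron.

From λ = h/(mv), solve for mass:

m = h/(λv)
m = (6.626 × 10^-34 J·s) / (2.34 × 10^-14 m × 8.49 × 10^6 m/s)
m = 3.34 × 10^-27 kg

Comparing with the listed masses, this is closest to a deuteron.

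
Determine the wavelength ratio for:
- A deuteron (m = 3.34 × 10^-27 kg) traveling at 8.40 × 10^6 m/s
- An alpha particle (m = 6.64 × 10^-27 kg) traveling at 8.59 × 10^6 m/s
λ₁/λ₂ = 2.03

Using λ = h/(mv):

λ₁ = h/(m₁v₁) = 2.36 × 10^-14 m
λ₂ = h/(m₂v₂) = 1.16 × 10^-14 m

Ratio λ₁/λ₂ = (m₂v₂)/(m₁v₁)
         = (6.64 × 10^-27 kg × 8.59 × 10^6 m/s) / (3.34 × 10^-27 kg × 8.40 × 10^6 m/s)
         = 2.03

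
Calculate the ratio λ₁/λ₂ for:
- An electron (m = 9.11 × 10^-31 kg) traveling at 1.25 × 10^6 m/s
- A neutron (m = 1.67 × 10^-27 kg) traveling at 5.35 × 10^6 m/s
λ₁/λ₂ = 7.85 × 10^3

Using λ = h/(mv):

λ₁ = h/(m₁v₁) = 5.82 × 10^-10 m
λ₂ = h/(m₂v₂) = 7.42 × 10^-14 m

Ratio λ₁/λ₂ = (m₂v₂)/(m₁v₁)
         = (1.67 × 10^-27 kg × 5.35 × 10^6 m/s) / (9.11 × 10^-31 kg × 1.25 × 10^6 m/s)
         = 7.85 × 10^3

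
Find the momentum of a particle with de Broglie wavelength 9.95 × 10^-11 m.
6.66 × 10^-24 kg·m/s

From the de Broglie relation λ = h/p, we solve for p:

p = h/λ
p = (6.626 × 10^-34 J·s) / (9.95 × 10^-11 m)
p = 6.66 × 10^-24 kg·m/s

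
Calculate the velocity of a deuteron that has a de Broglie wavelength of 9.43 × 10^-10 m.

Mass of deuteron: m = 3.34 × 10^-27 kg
2.10 × 10^2 m/s

From the de Broglie relation λ = h/(mv), we solve for v:

v = h/(mλ)
v = (6.626 × 10^-34 J·s) / (3.34 × 10^-27 kg × 9.43 × 10^-10 m)
v = 2.10 × 10^2 m/s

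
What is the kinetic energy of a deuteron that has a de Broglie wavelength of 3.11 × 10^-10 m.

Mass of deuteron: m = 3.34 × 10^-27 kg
6.80 × 10^-22 J (or 4.24 × 10^-3 eV)

From λ = h/√(2mKE), we solve for KE:

λ² = h²/(2mKE)
KE = h²/(2mλ²)
KE = (6.626 × 10^-34 J·s)² / (2 × 3.34 × 10^-27 kg × (3.11 × 10^-10 m)²)
KE = 6.80 × 10^-22 J
KE = 4.24 × 10^-3 eV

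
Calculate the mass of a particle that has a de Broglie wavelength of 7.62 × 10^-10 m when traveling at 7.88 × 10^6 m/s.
1.10 × 10^-31 kg

From the de Broglie relation λ = h/(mv), we solve for m:

m = h/(λv)
m = (6.626 × 10^-34 J·s) / (7.62 × 10^-10 m × 7.88 × 10^6 m/s)
m = 1.10 × 10^-31 kg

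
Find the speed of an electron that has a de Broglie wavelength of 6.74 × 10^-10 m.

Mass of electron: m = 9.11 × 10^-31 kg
1.08 × 10^6 m/s

From the de Broglie relation λ = h/(mv), we solve for v:

v = h/(mλ)
v = (6.626 × 10^-34 J·s) / (9.11 × 10^-31 kg × 6.74 × 10^-10 m)
v = 1.08 × 10^6 m/s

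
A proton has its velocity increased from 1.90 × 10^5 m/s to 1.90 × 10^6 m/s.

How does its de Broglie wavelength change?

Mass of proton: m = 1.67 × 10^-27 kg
The wavelength decreases by a factor of 10.

Using λ = h/(mv):

Initial wavelength: λ₁ = h/(mv₁) = 2.09 × 10^-12 m
Final wavelength: λ₂ = h/(mv₂) = 2.09 × 10^-13 m

Since λ ∝ 1/v, when velocity increases by a factor of 10, the wavelength decreases by a factor of 10.

λ₂/λ₁ = v₁/v₂ = 1/10

The wavelength decreases by a factor of 10.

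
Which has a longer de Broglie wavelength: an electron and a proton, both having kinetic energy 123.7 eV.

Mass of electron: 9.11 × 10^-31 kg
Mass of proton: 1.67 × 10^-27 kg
The electron has the longer wavelength.

Using λ = h/√(2mKE):

For electron: λ₁ = h/√(2m₁KE) = 1.10 × 10^-10 m
For proton: λ₂ = h/√(2m₂KE) = 2.58 × 10^-12 m

Since λ ∝ 1/√m at constant kinetic energy, the lighter particle has the longer wavelength.

The electron has the longer de Broglie wavelength.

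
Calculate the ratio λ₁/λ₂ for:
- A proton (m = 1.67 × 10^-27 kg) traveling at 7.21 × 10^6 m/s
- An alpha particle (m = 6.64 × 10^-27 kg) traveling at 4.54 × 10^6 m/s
λ₁/λ₂ = 2.50

Using λ = h/(mv):

λ₁ = h/(m₁v₁) = 5.50 × 10^-14 m
λ₂ = h/(m₂v₂) = 2.20 × 10^-14 m

Ratio λ₁/λ₂ = (m₂v₂)/(m₁v₁)
         = (6.64 × 10^-27 kg × 4.54 × 10^6 m/s) / (1.67 × 10^-27 kg × 7.21 × 10^6 m/s)
         = 2.50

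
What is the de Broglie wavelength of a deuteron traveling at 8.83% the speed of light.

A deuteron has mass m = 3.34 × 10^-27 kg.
7.49 × 10^-15 m

Using the de Broglie relation λ = h/(mv):

v = 8.83% × c = 2.647 × 10^7 m/s

λ = h/(mv)
λ = (6.626 × 10^-34 J·s) / (3.34 × 10^-27 kg × 2.647 × 10^7 m/s)
λ = 7.49 × 10^-15 m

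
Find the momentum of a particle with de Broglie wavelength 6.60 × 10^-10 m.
1.00 × 10^-24 kg·m/s

From the de Broglie relation λ = h/p, we solve for p:

p = h/λ
p = (6.626 × 10^-34 J·s) / (6.60 × 10^-10 m)
p = 1.00 × 10^-24 kg·m/s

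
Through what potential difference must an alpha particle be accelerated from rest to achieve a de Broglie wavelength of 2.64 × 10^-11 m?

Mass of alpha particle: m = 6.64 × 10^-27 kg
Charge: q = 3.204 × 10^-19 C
1.48 × 10^-1 V

From λ = h/√(2mqV), we solve for V:

λ² = h²/(2mqV)
V = h²/(2mqλ²)
V = (6.626 × 10^-34 J·s)² / (2 × 6.64 × 10^-27 kg × 3.204 × 10^-19 C × (2.64 × 10^-11 m)²)
V = 1.48 × 10^-1 V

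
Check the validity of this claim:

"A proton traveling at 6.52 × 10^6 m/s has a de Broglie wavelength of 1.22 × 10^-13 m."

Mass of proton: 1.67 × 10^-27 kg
False

The claim is incorrect.

Using λ = h/(mv):
λ = (6.626 × 10^-34 J·s) / (1.67 × 10^-27 kg × 6.52 × 10^6 m/s)
λ = 6.09 × 10^-14 m

The actual wavelength differs from the claimed 1.22 × 10^-13 m.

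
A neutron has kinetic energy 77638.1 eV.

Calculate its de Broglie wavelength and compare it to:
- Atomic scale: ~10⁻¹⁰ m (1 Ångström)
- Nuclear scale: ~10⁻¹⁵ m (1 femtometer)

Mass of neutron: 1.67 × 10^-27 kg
λ = 1.03 × 10^-13 m, which is between nuclear and atomic scales.

Using λ = h/√(2mKE):

KE = 77638.1 eV = 1.244 × 10^-14 J

λ = h/√(2mKE)
λ = (6.626 × 10^-34 J·s) / √(2 × 1.67 × 10^-27 kg × 1.244 × 10^-14 J)
λ = 1.03 × 10^-13 m

Comparison:
- Atomic scale (10⁻¹⁰ m): λ is 0.001× this size
- Nuclear scale (10⁻¹⁵ m): λ is 1e+02× this size

The wavelength is between nuclear and atomic scales.

This wavelength is appropriate for probing atomic structure but too large for nuclear physics experiments.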